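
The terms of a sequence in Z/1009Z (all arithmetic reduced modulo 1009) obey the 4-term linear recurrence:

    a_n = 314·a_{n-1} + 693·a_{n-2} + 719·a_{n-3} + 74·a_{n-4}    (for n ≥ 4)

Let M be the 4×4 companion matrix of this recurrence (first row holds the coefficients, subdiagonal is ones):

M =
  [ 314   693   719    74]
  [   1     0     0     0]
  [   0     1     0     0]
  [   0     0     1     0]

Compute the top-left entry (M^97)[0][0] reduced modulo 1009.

865

(M^97)[0][0] is the top entry after applying M 97 times to the unit state (1, 0, 0, 0). Equivalently it is h_{100} for the auxiliary sequence (h_n) obeying the same recurrence with h_3 = 1 and h_i = 0 for 0 ≤ i < 3:
h_4 = 314·1 + 693·0 + 719·0 + 74·0 = 314
h_5 = 314·314 + 693·1 + 719·0 + 74·0 = 407
h_6 = 314·407 + 693·314 + 719·1 + 74·0 = 32
h_7 = 314·32 + 693·407 + 719·314 + 74·1 = 322
h_8 = 314·322 + 693·32 + 719·407 + 74·314 = 238
h_9 = 314·238 + 693·322 + 719·32 + 74·407 = 881
Continuing the recurrence:
  h_10 = 433;  h_11 = 48;  h_12 = 579;  h_13 = 317;  h_14 = 281;  h_15 = 279
  h_16 = 176;  h_17 = 887;  h_18 = 337;  h_19 = 968;  h_20 = 677;  h_21 = 723
  h_22 = 477;  h_23 = 430;  h_24 = 282;  h_25 = 19;  h_26 = 1000;  h_27 = 741
  h_28 = 644;  h_29 = 328;  h_30 = 758;  h_31 = 420;  h_32 = 274;  h_33 = 937
  h_34 = 666;  h_35 = 867;  h_36 = 20;  h_37 = 1007;  h_38 = 778;  h_39 = 582
  h_40 = 509;  h_41 = 378;  h_42 = 8;  h_43 = 502;  h_44 = 408;  h_45 = 177
  h_46 = 615;  h_47 = 511;  h_48 = 471;  h_49 = 768;  h_50 = 735;  h_51 = 316
  h_52 = 969;  h_53 = 669;  h_54 = 809;  h_55 = 922;  h_56 = 352;  h_57 = 339
  h_58 = 599;  h_59 = 696;  h_60 = 385;  h_61 = 544;  h_62 = 614;  h_63 = 97
  h_64 = 783;  h_65 = 722;  h_66 = 622;  h_67 = 523;  h_68 = 879;  h_69 = 939
  h_70 = 232;  h_71 = 849;  h_72 = 136;  h_73 = 624;  h_74 = 602;  h_75 = 95
  h_76 = 663;  h_77 = 317;  h_78 = 865;  h_79 = 324;  h_80 = 445;  h_81 = 655
  h_82 = 794;  h_83 = 829;  h_84 = 705;  h_85 = 605;  h_86 = 453;  h_87 = 677
  h_88 = 636;  h_89 = 72;  h_90 = 875;  h_91 = 612;  h_92 = 374;  h_93 = 520
  h_94 = 978;  h_95 = 898;  h_96 = 141;  h_97 = 695;  h_98 = 761
h_99 = 314·761 + 693·695 + 719·141 + 74·898 = 500
h_100 = 314·500 + 693·761 + 719·695 + 74·141 = 865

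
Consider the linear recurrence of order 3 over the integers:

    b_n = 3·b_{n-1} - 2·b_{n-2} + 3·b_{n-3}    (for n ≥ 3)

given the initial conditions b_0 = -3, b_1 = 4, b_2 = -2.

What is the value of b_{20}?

b_3 = 3·-2 + -2·4 + 3·-3 = -23
b_4 = 3·-23 + -2·-2 + 3·4 = -53
b_5 = 3·-53 + -2·-23 + 3·-2 = -119
b_6 = 3·-119 + -2·-53 + 3·-23 = -320
b_7 = 3·-320 + -2·-119 + 3·-53 = -881
b_8 = 3·-881 + -2·-320 + 3·-119 = -2360
b_9 = 3·-2360 + -2·-881 + 3·-320 = -6278
b_10 = 3·-6278 + -2·-2360 + 3·-881 = -16757
b_11 = 3·-16757 + -2·-6278 + 3·-2360 = -44795
b_12 = 3·-44795 + -2·-16757 + 3·-6278 = -119705
b_13 = 3·-119705 + -2·-44795 + 3·-16757 = -319796
b_14 = 3·-319796 + -2·-119705 + 3·-44795 = -854363
b_15 = 3·-854363 + -2·-319796 + 3·-119705 = -2282612
b_16 = 3·-2282612 + -2·-854363 + 3·-319796 = -6098498
b_17 = 3·-6098498 + -2·-2282612 + 3·-854363 = -16293359
b_18 = 3·-16293359 + -2·-6098498 + 3·-2282612 = -43530917
b_19 = 3·-43530917 + -2·-16293359 + 3·-6098498 = -116301527
b_20 = 3·-116301527 + -2·-43530917 + 3·-16293359 = -310722824

-310722824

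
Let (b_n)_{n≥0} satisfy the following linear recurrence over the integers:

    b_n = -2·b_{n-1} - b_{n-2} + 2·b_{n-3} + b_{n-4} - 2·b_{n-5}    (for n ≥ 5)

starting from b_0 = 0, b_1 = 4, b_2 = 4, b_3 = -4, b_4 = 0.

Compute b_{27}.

b_5 = -2·0 + -1·-4 + 2·4 + 1·4 + -2·0 = 16
b_6 = -2·16 + -1·0 + 2·-4 + 1·4 + -2·4 = -44
b_7 = -2·-44 + -1·16 + 2·0 + 1·-4 + -2·4 = 60
b_8 = -2·60 + -1·-44 + 2·16 + 1·0 + -2·-4 = -36
b_9 = -2·-36 + -1·60 + 2·-44 + 1·16 + -2·0 = -60
b_10 = -2·-60 + -1·-36 + 2·60 + 1·-44 + -2·16 = 200
b_11 = -2·200 + -1·-60 + 2·-36 + 1·60 + -2·-44 = -264
b_12 = -2·-264 + -1·200 + 2·-60 + 1·-36 + -2·60 = 52
b_13 = -2·52 + -1·-264 + 2·200 + 1·-60 + -2·-36 = 572
b_14 = -2·572 + -1·52 + 2·-264 + 1·200 + -2·-60 = -1404
b_15 = -2·-1404 + -1·572 + 2·52 + 1·-264 + -2·200 = 1676
b_16 = -2·1676 + -1·-1404 + 2·572 + 1·52 + -2·-264 = -224
b_17 = -2·-224 + -1·1676 + 2·-1404 + 1·572 + -2·52 = -3568
b_18 = -2·-3568 + -1·-224 + 2·1676 + 1·-1404 + -2·572 = 8164
b_19 = -2·8164 + -1·-3568 + 2·-224 + 1·1676 + -2·-1404 = -8724
b_20 = -2·-8724 + -1·8164 + 2·-3568 + 1·-224 + -2·1676 = -1428
b_21 = -2·-1428 + -1·-8724 + 2·8164 + 1·-3568 + -2·-224 = 24788
b_22 = -2·24788 + -1·-1428 + 2·-8724 + 1·8164 + -2·-3568 = -50296
b_23 = -2·-50296 + -1·24788 + 2·-1428 + 1·-8724 + -2·8164 = 47896
b_24 = -2·47896 + -1·-50296 + 2·24788 + 1·-1428 + -2·-8724 = 20100
b_25 = -2·20100 + -1·47896 + 2·-50296 + 1·24788 + -2·-1428 = -161044
b_26 = -2·-161044 + -1·20100 + 2·47896 + 1·-50296 + -2·24788 = 297908
b_27 = -2·297908 + -1·-161044 + 2·20100 + 1·47896 + -2·-50296 = -246084

-246084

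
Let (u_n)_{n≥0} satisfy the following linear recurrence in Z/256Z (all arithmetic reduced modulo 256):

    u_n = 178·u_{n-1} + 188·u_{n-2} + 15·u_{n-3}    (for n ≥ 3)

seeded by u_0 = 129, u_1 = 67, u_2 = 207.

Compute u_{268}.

u_3 = 178·207 + 188·67 + 15·129 = 177
u_4 = 178·177 + 188·207 + 15·67 = 3
u_5 = 178·3 + 188·177 + 15·207 = 51
u_6 = 178·51 + 188·3 + 15·177 = 9
u_7 = 178·9 + 188·51 + 15·3 = 227
u_8 = 178·227 + 188·9 + 15·51 = 111
Continuing the recurrence:
  u_9 = 105;  u_10 = 211;  u_11 = 83;  u_12 = 209;  u_13 = 163;  u_14 = 175
  u_15 = 161;  u_16 = 3;  u_17 = 147;  u_18 = 217;  u_19 = 3;  u_20 = 15
  u_21 = 89;  u_22 = 19;  u_23 = 115;  u_24 = 33;  u_25 = 131;  u_26 = 15
  u_27 = 145;  u_28 = 131;  u_29 = 115;  u_30 = 169;  u_31 = 163;  u_32 = 47
  u_33 = 73;  u_34 = 211;  u_35 = 19;  u_36 = 113;  u_37 = 227;  u_38 = 239
  u_39 = 129;  u_40 = 131;  u_41 = 211;  u_42 = 121;  u_43 = 195;  u_44 = 207
  u_45 = 57;  u_46 = 19;  u_47 = 51;  u_48 = 193;  u_49 = 195;  u_50 = 79
  u_51 = 113;  u_52 = 3;  u_53 = 179;  u_54 = 73;  u_55 = 99;  u_56 = 239
  u_57 = 41;  u_58 = 211;  u_59 = 211;  u_60 = 17;  u_61 = 35;  u_62 = 47
  u_63 = 97;  u_64 = 3;  u_65 = 19;  u_66 = 25;  u_67 = 131;  u_68 = 143
  u_69 = 25;  u_70 = 19;  u_71 = 243;  u_72 = 97;  u_73 = 3;  u_74 = 143
  u_75 = 81;  u_76 = 131;  u_77 = 243;  u_78 = 233;  u_79 = 35;  u_80 = 175
  u_81 = 9;  u_82 = 211;  u_83 = 147;  u_84 = 177;  u_85 = 99;  u_86 = 111
  u_87 = 65;  u_88 = 131;  u_89 = 83;  u_90 = 185;  u_91 = 67;  u_92 = 79
  u_93 = 249;  u_94 = 19;  u_95 = 179;  u_96 = 1;  u_97 = 67;  u_98 = 207
  u_99 = 49;  u_100 = 3;  u_101 = 51;  u_102 = 137;  u_103 = 227;  u_104 = 111
  u_105 = 233;  u_106 = 211;  u_107 = 83;  u_108 = 81;  u_109 = 163;  u_110 = 175
  u_111 = 33;  u_112 = 3;  u_113 = 147;  u_114 = 89;  u_115 = 3;  u_116 = 15
  u_117 = 217;  u_118 = 19;  u_119 = 115;  u_120 = 161;  u_121 = 131;  u_122 = 15
  u_123 = 17;  u_124 = 131;  u_125 = 115;  u_126 = 41;  u_127 = 163;  u_128 = 47
  u_129 = 201;  u_130 = 211;  u_131 = 19;  u_132 = 241;  u_133 = 227;  u_134 = 239
  u_135 = 1;  u_136 = 131;  u_137 = 211;  u_138 = 249;  u_139 = 195;  u_140 = 207
  u_141 = 185;  u_142 = 19;  u_143 = 51;  u_144 = 65;  u_145 = 195;  u_146 = 79
  u_147 = 241;  u_148 = 3;  u_149 = 179;  u_150 = 201;  u_151 = 99;  u_152 = 239
  u_153 = 169;  u_154 = 211;  u_155 = 211;  u_156 = 145;  u_157 = 35;  u_158 = 47
  u_159 = 225;  u_160 = 3;  u_161 = 19;  u_162 = 153;  u_163 = 131;  u_164 = 143
  u_165 = 153;  u_166 = 19;  u_167 = 243;  u_168 = 225;  u_169 = 3;  u_170 = 143
  u_171 = 209;  u_172 = 131;  u_173 = 243;  u_174 = 105;  u_175 = 35;  u_176 = 175
  u_177 = 137;  u_178 = 211;  u_179 = 147;  u_180 = 49;  u_181 = 99;  u_182 = 111
  u_183 = 193;  u_184 = 131;  u_185 = 83;  u_186 = 57;  u_187 = 67;  u_188 = 79
  u_189 = 121;  u_190 = 19;  u_191 = 179;  u_192 = 129;  u_193 = 67;  u_194 = 207
  u_195 = 177;  u_196 = 3;  u_197 = 51;  u_198 = 9;  u_199 = 227;  u_200 = 111
  u_201 = 105;  u_202 = 211;  u_203 = 83;  u_204 = 209;  u_205 = 163;  u_206 = 175
  u_207 = 161;  u_208 = 3;  u_209 = 147;  u_210 = 217;  u_211 = 3;  u_212 = 15
  u_213 = 89;  u_214 = 19;  u_215 = 115;  u_216 = 33;  u_217 = 131;  u_218 = 15
  u_219 = 145;  u_220 = 131;  u_221 = 115;  u_222 = 169;  u_223 = 163;  u_224 = 47
  u_225 = 73;  u_226 = 211;  u_227 = 19;  u_228 = 113;  u_229 = 227;  u_230 = 239
  u_231 = 129;  u_232 = 131;  u_233 = 211;  u_234 = 121;  u_235 = 195;  u_236 = 207
  u_237 = 57;  u_238 = 19;  u_239 = 51;  u_240 = 193;  u_241 = 195;  u_242 = 79
  u_243 = 113;  u_244 = 3;  u_245 = 179;  u_246 = 73;  u_247 = 99;  u_248 = 239
  u_249 = 41;  u_250 = 211;  u_251 = 211;  u_252 = 17;  u_253 = 35;  u_254 = 47
  u_255 = 97;  u_256 = 3;  u_257 = 19;  u_258 = 25;  u_259 = 131;  u_260 = 143
  u_261 = 25;  u_262 = 19;  u_263 = 243;  u_264 = 97;  u_265 = 3;  u_266 = 143
u_267 = 178·143 + 188·3 + 15·97 = 81
u_268 = 178·81 + 188·143 + 15·3 = 131

131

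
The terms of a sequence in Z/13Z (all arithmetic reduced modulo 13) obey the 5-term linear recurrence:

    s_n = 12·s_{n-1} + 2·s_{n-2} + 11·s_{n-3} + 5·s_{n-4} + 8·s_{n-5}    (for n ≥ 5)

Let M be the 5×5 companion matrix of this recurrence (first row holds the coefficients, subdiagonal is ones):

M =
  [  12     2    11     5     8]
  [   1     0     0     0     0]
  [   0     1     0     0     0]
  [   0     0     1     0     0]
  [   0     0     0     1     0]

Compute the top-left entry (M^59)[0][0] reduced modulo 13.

(M^59)[0][0] is the top entry after applying M 59 times to the unit state (1, 0, 0, 0, 0). Equivalently it is h_{63} for the auxiliary sequence (h_n) obeying the same recurrence with h_4 = 1 and h_i = 0 for 0 ≤ i < 4:
h_5 = 12·1 + 2·0 + 11·0 + 5·0 + 8·0 = 12
h_6 = 12·12 + 2·1 + 11·0 + 5·0 + 8·0 = 3
h_7 = 12·3 + 2·12 + 11·1 + 5·0 + 8·0 = 6
h_8 = 12·6 + 2·3 + 11·12 + 5·1 + 8·0 = 7
h_9 = 12·7 + 2·6 + 11·3 + 5·12 + 8·1 = 2
h_10 = 12·2 + 2·7 + 11·6 + 5·3 + 8·12 = 7
h_11 = 12·7 + 2·2 + 11·7 + 5·6 + 8·3 = 11
h_12 = 12·11 + 2·7 + 11·2 + 5·7 + 8·6 = 4
h_13 = 12·4 + 2·11 + 11·7 + 5·2 + 8·7 = 5
h_14 = 12·5 + 2·4 + 11·11 + 5·7 + 8·2 = 6
h_15 = 12·6 + 2·5 + 11·4 + 5·11 + 8·7 = 3
h_16 = 12·3 + 2·6 + 11·5 + 5·4 + 8·11 = 3
h_17 = 12·3 + 2·3 + 11·6 + 5·5 + 8·4 = 9
h_18 = 12·9 + 2·3 + 11·3 + 5·6 + 8·5 = 9
h_19 = 12·9 + 2·9 + 11·3 + 5·3 + 8·6 = 1
h_20 = 12·1 + 2·9 + 11·9 + 5·3 + 8·3 = 12
h_21 = 12·12 + 2·1 + 11·9 + 5·9 + 8·3 = 2
h_22 = 12·2 + 2·12 + 11·1 + 5·9 + 8·9 = 7
h_23 = 12·7 + 2·2 + 11·12 + 5·1 + 8·9 = 11
h_24 = 12·11 + 2·7 + 11·2 + 5·12 + 8·1 = 2
h_25 = 12·2 + 2·11 + 11·7 + 5·2 + 8·12 = 8
h_26 = 12·8 + 2·2 + 11·11 + 5·7 + 8·2 = 12
h_27 = 12·12 + 2·8 + 11·2 + 5·11 + 8·7 = 7
h_28 = 12·7 + 2·12 + 11·8 + 5·2 + 8·11 = 8
h_29 = 12·8 + 2·7 + 11·12 + 5·8 + 8·2 = 12
h_30 = 12·12 + 2·8 + 11·7 + 5·12 + 8·8 = 10
h_31 = 12·10 + 2·12 + 11·8 + 5·7 + 8·12 = 12
h_32 = 12·12 + 2·10 + 11·12 + 5·8 + 8·7 = 2
h_33 = 12·2 + 2·12 + 11·10 + 5·12 + 8·8 = 9
h_34 = 12·9 + 2·2 + 11·12 + 5·10 + 8·12 = 0
h_35 = 12·0 + 2·9 + 11·2 + 5·12 + 8·10 = 11
h_36 = 12·11 + 2·0 + 11·9 + 5·2 + 8·12 = 12
h_37 = 12·12 + 2·11 + 11·0 + 5·9 + 8·2 = 6
h_38 = 12·6 + 2·12 + 11·11 + 5·0 + 8·9 = 3
h_39 = 12·3 + 2·6 + 11·12 + 5·11 + 8·0 = 1
h_40 = 12·1 + 2·3 + 11·6 + 5·12 + 8·11 = 11
h_41 = 12·11 + 2·1 + 11·3 + 5·6 + 8·12 = 7
h_42 = 12·7 + 2·11 + 11·1 + 5·3 + 8·6 = 11
h_43 = 12·11 + 2·7 + 11·11 + 5·1 + 8·3 = 10
h_44 = 12·10 + 2·11 + 11·7 + 5·11 + 8·1 = 9
h_45 = 12·9 + 2·10 + 11·11 + 5·7 + 8·11 = 8
h_46 = 12·8 + 2·9 + 11·10 + 5·11 + 8·7 = 10
h_47 = 12·10 + 2·8 + 11·9 + 5·10 + 8·11 = 9
h_48 = 12·9 + 2·10 + 11·8 + 5·9 + 8·10 = 3
h_49 = 12·3 + 2·9 + 11·10 + 5·8 + 8·9 = 3
h_50 = 12·3 + 2·3 + 11·9 + 5·10 + 8·8 = 8
h_51 = 12·8 + 2·3 + 11·3 + 5·9 + 8·10 = 0
h_52 = 12·0 + 2·8 + 11·3 + 5·3 + 8·9 = 6
h_53 = 12·6 + 2·0 + 11·8 + 5·3 + 8·3 = 4
h_54 = 12·4 + 2·6 + 11·0 + 5·8 + 8·3 = 7
h_55 = 12·7 + 2·4 + 11·6 + 5·0 + 8·8 = 1
h_56 = 12·1 + 2·7 + 11·4 + 5·6 + 8·0 = 9
h_57 = 12·9 + 2·1 + 11·7 + 5·4 + 8·6 = 8
h_58 = 12·8 + 2·9 + 11·1 + 5·7 + 8·4 = 10
h_59 = 12·10 + 2·8 + 11·9 + 5·1 + 8·7 = 10
h_60 = 12·10 + 2·10 + 11·8 + 5·9 + 8·1 = 8
h_61 = 12·8 + 2·10 + 11·10 + 5·8 + 8·9 = 0
h_62 = 12·0 + 2·8 + 11·10 + 5·10 + 8·8 = 6
h_63 = 12·6 + 2·0 + 11·8 + 5·10 + 8·10 = 4

4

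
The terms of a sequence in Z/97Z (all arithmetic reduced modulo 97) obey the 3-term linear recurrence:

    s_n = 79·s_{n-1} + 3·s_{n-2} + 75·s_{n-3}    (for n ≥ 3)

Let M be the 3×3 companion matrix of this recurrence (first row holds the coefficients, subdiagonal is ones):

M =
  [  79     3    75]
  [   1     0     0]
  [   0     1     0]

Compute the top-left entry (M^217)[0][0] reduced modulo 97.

2

(M^217)[0][0] is the top entry after applying M 217 times to the unit state (1, 0, 0). Equivalently it is h_{219} for the auxiliary sequence (h_n) obeying the same recurrence with h_2 = 1 and h_i = 0 for 0 ≤ i < 2:
h_3 = 79·1 + 3·0 + 75·0 = 79
h_4 = 79·79 + 3·1 + 75·0 = 36
h_5 = 79·36 + 3·79 + 75·1 = 52
h_6 = 79·52 + 3·36 + 75·79 = 53
h_7 = 79·53 + 3·52 + 75·36 = 59
h_8 = 79·59 + 3·53 + 75·52 = 87
h_9 = 79·87 + 3·59 + 75·53 = 64
h_10 = 79·64 + 3·87 + 75·59 = 42
h_11 = 79·42 + 3·64 + 75·87 = 44
h_12 = 79·44 + 3·42 + 75·64 = 60
h_13 = 79·60 + 3·44 + 75·42 = 68
h_14 = 79·68 + 3·60 + 75·44 = 25
h_15 = 79·25 + 3·68 + 75·60 = 83
h_16 = 79·83 + 3·25 + 75·68 = 92
h_17 = 79·92 + 3·83 + 75·25 = 80
h_18 = 79·80 + 3·92 + 75·83 = 17
h_19 = 79·17 + 3·80 + 75·92 = 44
h_20 = 79·44 + 3·17 + 75·80 = 21
h_21 = 79·21 + 3·44 + 75·17 = 59
h_22 = 79·59 + 3·21 + 75·44 = 70
h_23 = 79·70 + 3·59 + 75·21 = 7
h_24 = 79·7 + 3·70 + 75·59 = 47
h_25 = 79·47 + 3·7 + 75·70 = 60
h_26 = 79·60 + 3·47 + 75·7 = 71
h_27 = 79·71 + 3·60 + 75·47 = 2
h_28 = 79·2 + 3·71 + 75·60 = 21
h_29 = 79·21 + 3·2 + 75·71 = 6
h_30 = 79·6 + 3·21 + 75·2 = 8
h_31 = 79·8 + 3·6 + 75·21 = 91
h_32 = 79·91 + 3·8 + 75·6 = 0
h_33 = 79·0 + 3·91 + 75·8 = 0
h_34 = 79·0 + 3·0 + 75·91 = 35
h_35 = 79·35 + 3·0 + 75·0 = 49
h_36 = 79·49 + 3·35 + 75·0 = 96
h_37 = 79·96 + 3·49 + 75·35 = 74
h_38 = 79·74 + 3·96 + 75·49 = 12
h_39 = 79·12 + 3·74 + 75·96 = 28
h_40 = 79·28 + 3·12 + 75·74 = 38
h_41 = 79·38 + 3·28 + 75·12 = 9
h_42 = 79·9 + 3·38 + 75·28 = 15
h_43 = 79·15 + 3·9 + 75·38 = 85
h_44 = 79·85 + 3·15 + 75·9 = 63
h_45 = 79·63 + 3·85 + 75·15 = 52
h_46 = 79·52 + 3·63 + 75·85 = 2
h_47 = 79·2 + 3·52 + 75·63 = 92
h_48 = 79·92 + 3·2 + 75·52 = 19
h_49 = 79·19 + 3·92 + 75·2 = 84
h_50 = 79·84 + 3·19 + 75·92 = 13
h_51 = 79·13 + 3·84 + 75·19 = 85
h_52 = 79·85 + 3·13 + 75·84 = 56
h_53 = 79·56 + 3·85 + 75·13 = 28
h_54 = 79·28 + 3·56 + 75·85 = 25
h_55 = 79·25 + 3·28 + 75·56 = 51
h_56 = 79·51 + 3·25 + 75·28 = 93
h_57 = 79·93 + 3·51 + 75·25 = 63
h_58 = 79·63 + 3·93 + 75·51 = 60
h_59 = 79·60 + 3·63 + 75·93 = 70
h_60 = 79·70 + 3·60 + 75·63 = 56
h_61 = 79·56 + 3·70 + 75·60 = 16
h_62 = 79·16 + 3·56 + 75·70 = 86
h_63 = 79·86 + 3·16 + 75·56 = 81
h_64 = 79·81 + 3·86 + 75·16 = 0
h_65 = 79·0 + 3·81 + 75·86 = 0
h_66 = 79·0 + 3·0 + 75·81 = 61
h_67 = 79·61 + 3·0 + 75·0 = 66
h_68 = 79·66 + 3·61 + 75·0 = 62
h_69 = 79·62 + 3·66 + 75·61 = 68
h_70 = 79·68 + 3·62 + 75·66 = 32
h_71 = 79·32 + 3·68 + 75·62 = 10
h_72 = 79·10 + 3·32 + 75·68 = 69
h_73 = 79·69 + 3·10 + 75·32 = 24
h_74 = 79·24 + 3·69 + 75·10 = 40
h_75 = 79·40 + 3·24 + 75·69 = 65
h_76 = 79·65 + 3·40 + 75·24 = 71
h_77 = 79·71 + 3·65 + 75·40 = 74
h_78 = 79·74 + 3·71 + 75·65 = 70
h_79 = 79·70 + 3·74 + 75·71 = 19
h_80 = 79·19 + 3·70 + 75·74 = 83
h_81 = 79·83 + 3·19 + 75·70 = 30
h_82 = 79·30 + 3·83 + 75·19 = 67
h_83 = 79·67 + 3·30 + 75·83 = 65
h_84 = 79·65 + 3·67 + 75·30 = 20
h_85 = 79·20 + 3·65 + 75·67 = 10
h_86 = 79·10 + 3·20 + 75·65 = 2
h_87 = 79·2 + 3·10 + 75·20 = 39
h_88 = 79·39 + 3·2 + 75·10 = 54
h_89 = 79·54 + 3·39 + 75·2 = 71
h_90 = 79·71 + 3·54 + 75·39 = 63
h_91 = 79·63 + 3·71 + 75·54 = 25
h_92 = 79·25 + 3·63 + 75·71 = 20
h_93 = 79·20 + 3·25 + 75·63 = 75
h_94 = 79·75 + 3·20 + 75·25 = 3
h_95 = 79·3 + 3·75 + 75·20 = 22
h_96 = 79·22 + 3·3 + 75·75 = 0
h_97 = 79·0 + 3·22 + 75·3 = 0
h_98 = 79·0 + 3·0 + 75·22 = 1
(h_96, h_97, h_98) = (0, 0, 1) = (h_0, h_1, h_2), so the sequence has period 96.
219 ≡ 27 (mod 96), hence h_219 = h_27 = 2.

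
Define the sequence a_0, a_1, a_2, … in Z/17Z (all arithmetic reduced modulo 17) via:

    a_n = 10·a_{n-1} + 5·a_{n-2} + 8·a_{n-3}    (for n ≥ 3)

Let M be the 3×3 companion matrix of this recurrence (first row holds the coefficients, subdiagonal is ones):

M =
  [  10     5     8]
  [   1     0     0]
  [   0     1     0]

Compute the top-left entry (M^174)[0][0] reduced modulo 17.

(M^174)[0][0] is the top entry after applying M 174 times to the unit state (1, 0, 0). Equivalently it is h_{176} for the auxiliary sequence (h_n) obeying the same recurrence with h_2 = 1 and h_i = 0 for 0 ≤ i < 2:
h_3 = 10·1 + 5·0 + 8·0 = 10
h_4 = 10·10 + 5·1 + 8·0 = 3
h_5 = 10·3 + 5·10 + 8·1 = 3
h_6 = 10·3 + 5·3 + 8·10 = 6
h_7 = 10·6 + 5·3 + 8·3 = 14
h_8 = 10·14 + 5·6 + 8·3 = 7
Continuing the recurrence:
  h_9 = 1;  h_10 = 4;  h_11 = 16;  h_12 = 1;  h_13 = 3;  h_14 = 10
  h_15 = 4;  h_16 = 12;  h_17 = 16;  h_18 = 14;  h_19 = 10;  h_20 = 9
  h_21 = 14;  h_22 = 10;  h_23 = 4;  h_24 = 15;  h_25 = 12;  h_26 = 6
  h_27 = 2;  h_28 = 10;  h_29 = 5;  h_30 = 14;  h_31 = 7;  h_32 = 10
  h_33 = 9;  h_34 = 9;  h_35 = 11;  h_36 = 6;  h_37 = 0;  h_38 = 16
  h_39 = 4;  h_40 = 1;  h_41 = 5;  h_42 = 2;  h_43 = 2;  h_44 = 2
  h_45 = 12;  h_46 = 10;  h_47 = 6;  h_48 = 2;  h_49 = 11;  h_50 = 15
  h_51 = 0;  h_52 = 10;  h_53 = 16;  h_54 = 6;  h_55 = 16;  h_56 = 12
  h_57 = 10;  h_58 = 16;  h_59 = 0;  h_60 = 7;  h_61 = 11;  h_62 = 9
  h_63 = 14;  h_64 = 1;  h_65 = 16;  h_66 = 5;  h_67 = 2;  h_68 = 3
  h_69 = 12;  h_70 = 15;  h_71 = 13;  h_72 = 12;  h_73 = 16;  h_74 = 1
  h_75 = 16;  h_76 = 4;  h_77 = 9;  h_78 = 0;  h_79 = 9;  h_80 = 9
  h_81 = 16;  h_82 = 5;  h_83 = 15;  h_84 = 14;  h_85 = 0;  h_86 = 3
  h_87 = 6;  h_88 = 7;  h_89 = 5;  h_90 = 14;  h_91 = 0;  h_92 = 8
  h_93 = 5;  h_94 = 5;  h_95 = 3;  h_96 = 10;  h_97 = 2;  h_98 = 9
  h_99 = 10;  h_100 = 8;  h_101 = 15;  h_102 = 15;  h_103 = 0;  h_104 = 8
  h_105 = 13;  h_106 = 0;  h_107 = 10;  h_108 = 0;  h_109 = 16;  h_110 = 2
  h_111 = 15;  h_112 = 16;  h_113 = 13;  h_114 = 7;  h_115 = 8;  h_116 = 15
  h_117 = 8;  h_118 = 15;  h_119 = 4;  h_120 = 9;  h_121 = 9;  h_122 = 14
  h_123 = 2;  h_124 = 9;  h_125 = 8;  h_126 = 5;  h_127 = 9;  h_128 = 9
  h_129 = 5;  h_130 = 14;  h_131 = 16;  h_132 = 15;  h_133 = 2;  h_134 = 2
  h_135 = 14;  h_136 = 13;  h_137 = 12;  h_138 = 8;  h_139 = 6;  h_140 = 9
  h_141 = 14;  h_142 = 12;  h_143 = 7;  h_144 = 4;  h_145 = 1;  h_146 = 1
  h_147 = 13;  h_148 = 7;  h_149 = 7;  h_150 = 5;  h_151 = 5;  h_152 = 12
  h_153 = 15;  h_154 = 12;  h_155 = 2;  h_156 = 13;  h_157 = 15;  h_158 = 10
  h_159 = 7;  h_160 = 2;  h_161 = 16;  h_162 = 5;  h_163 = 10;  h_164 = 15
  h_165 = 2;  h_166 = 5;  h_167 = 10;  h_168 = 5;  h_169 = 4;  h_170 = 9
  h_171 = 14;  h_172 = 13;  h_173 = 0;  h_174 = 7
h_175 = 10·7 + 5·0 + 8·13 = 4
h_176 = 10·4 + 5·7 + 8·0 = 7

7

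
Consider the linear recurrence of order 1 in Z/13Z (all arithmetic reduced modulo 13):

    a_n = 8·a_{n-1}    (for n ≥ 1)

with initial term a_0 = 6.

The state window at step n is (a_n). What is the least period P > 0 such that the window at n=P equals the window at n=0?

n=0: window = (6)
n=1: window = (9)
n=2: window = (7)
n=3: window = (4)
n=4: window = (6)
window at n=4 equals window at n=0 → period = 4

4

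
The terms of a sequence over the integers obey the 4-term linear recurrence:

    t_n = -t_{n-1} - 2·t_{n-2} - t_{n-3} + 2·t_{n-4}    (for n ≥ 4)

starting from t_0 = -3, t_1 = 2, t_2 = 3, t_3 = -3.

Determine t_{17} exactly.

2517

t_4 = -1·-3 + -2·3 + -1·2 + 2·-3 = -11
t_5 = -1·-11 + -2·-3 + -1·3 + 2·2 = 18
t_6 = -1·18 + -2·-11 + -1·-3 + 2·3 = 13
t_7 = -1·13 + -2·18 + -1·-11 + 2·-3 = -44
t_8 = -1·-44 + -2·13 + -1·18 + 2·-11 = -22
t_9 = -1·-22 + -2·-44 + -1·13 + 2·18 = 133
t_10 = -1·133 + -2·-22 + -1·-44 + 2·13 = -19
t_11 = -1·-19 + -2·133 + -1·-22 + 2·-44 = -313
t_12 = -1·-313 + -2·-19 + -1·133 + 2·-22 = 174
t_13 = -1·174 + -2·-313 + -1·-19 + 2·133 = 737
t_14 = -1·737 + -2·174 + -1·-313 + 2·-19 = -810
t_15 = -1·-810 + -2·737 + -1·174 + 2·-313 = -1464
t_16 = -1·-1464 + -2·-810 + -1·737 + 2·174 = 2695
t_17 = -1·2695 + -2·-1464 + -1·-810 + 2·737 = 2517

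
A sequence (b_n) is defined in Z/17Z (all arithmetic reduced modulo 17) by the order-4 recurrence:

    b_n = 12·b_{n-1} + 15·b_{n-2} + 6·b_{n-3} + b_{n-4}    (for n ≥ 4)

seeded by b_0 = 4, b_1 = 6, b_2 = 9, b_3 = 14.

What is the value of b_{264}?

8

b_4 = 12·14 + 15·9 + 6·6 + 1·4 = 3
b_5 = 12·3 + 15·14 + 6·9 + 1·6 = 0
b_6 = 12·0 + 15·3 + 6·14 + 1·9 = 2
b_7 = 12·2 + 15·0 + 6·3 + 1·14 = 5
b_8 = 12·5 + 15·2 + 6·0 + 1·3 = 8
b_9 = 12·8 + 15·5 + 6·2 + 1·0 = 13
Continuing the recurrence:
  b_10 = 2;  b_11 = 0;  b_12 = 14;  b_13 = 6;  b_14 = 12;  b_15 = 12
  b_16 = 0;  b_17 = 3;  b_18 = 1;  b_19 = 1;  b_20 = 11;  b_21 = 3
  b_22 = 4;  b_23 = 7;  b_24 = 3;  b_25 = 15;  b_26 = 16;  b_27 = 0
  b_28 = 10;  b_29 = 10;  b_30 = 14;  b_31 = 4;  b_32 = 5;  b_33 = 10
  b_34 = 12;  b_35 = 5;  b_36 = 16;  b_37 = 9;  b_38 = 16;  b_39 = 3
  b_40 = 6;  b_41 = 1;  b_42 = 0;  b_43 = 3;  b_44 = 14;  b_45 = 10
  b_46 = 8;  b_47 = 10;  b_48 = 8;  b_49 = 15;  b_50 = 11;  b_51 = 7
  b_52 = 7;  b_53 = 15;  b_54 = 15;  b_55 = 12;  b_56 = 7;  b_57 = 12
  b_58 = 13;  b_59 = 16;  b_60 = 7;  b_61 = 6;  b_62 = 14;  b_63 = 10
  b_64 = 16;  b_65 = 7;  b_66 = 7;  b_67 = 6;  b_68 = 14;  b_69 = 1
  b_70 = 10;  b_71 = 4;  b_72 = 14;  b_73 = 0;  b_74 = 6;  b_75 = 7
  b_76 = 1;  b_77 = 0;  b_78 = 12;  b_79 = 4;  b_80 = 8;  b_81 = 7
  b_82 = 2;  b_83 = 11;  b_84 = 8;  b_85 = 8;  b_86 = 12;  b_87 = 0
  b_88 = 15;  b_89 = 5;  b_90 = 8;  b_91 = 6;  b_92 = 16;  b_93 = 12
  b_94 = 3;  b_95 = 12;  b_96 = 5;  b_97 = 15;  b_98 = 7;  b_99 = 11
  b_100 = 9;  b_101 = 7;  b_102 = 3;  b_103 = 2;  b_104 = 1;  b_105 = 16
  b_106 = 1;  b_107 = 5;  b_108 = 2;  b_109 = 2;  b_110 = 0;  b_111 = 13
  b_112 = 0;  b_113 = 10;  b_114 = 11;  b_115 = 6;  b_116 = 8;  b_117 = 7
  b_118 = 13;  b_119 = 9;  b_120 = 13;  b_121 = 2;  b_122 = 14;  b_123 = 13
  b_124 = 0;  b_125 = 9;  b_126 = 13;  b_127 = 15;  b_128 = 4;  b_129 = 3
  b_130 = 12;  b_131 = 7;  b_132 = 14;  b_133 = 8;  b_134 = 3;  b_135 = 9
  b_136 = 11;  b_137 = 4;  b_138 = 15;  b_139 = 9;  b_140 = 11;  b_141 = 4
  b_142 = 10;  b_143 = 0;  b_144 = 15;  b_145 = 6;  b_146 = 1;  b_147 = 5
  b_148 = 7;  b_149 = 1;  b_150 = 12;  b_151 = 2;  b_152 = 13;  b_153 = 4
  b_154 = 12;  b_155 = 12;  b_156 = 4;  b_157 = 15;  b_158 = 1;  b_159 = 1
  b_160 = 2;  b_161 = 9;  b_162 = 9;  b_163 = 1;  b_164 = 16;  b_165 = 15
  b_166 = 10;  b_167 = 0;  b_168 = 1;  b_169 = 2;  b_170 = 15;  b_171 = 12
  b_172 = 8;  b_173 = 11;  b_174 = 16;  b_175 = 9;  b_176 = 14;  b_177 = 2
  b_178 = 15;  b_179 = 14;  b_180 = 11;  b_181 = 9;  b_182 = 15;  b_183 = 4
  b_184 = 15;  b_185 = 16;  b_186 = 14;  b_187 = 9;  b_188 = 4;  b_189 = 11
  b_190 = 5;  b_191 = 3;  b_192 = 11;  b_193 = 14;  b_194 = 16;  b_195 = 12
  b_196 = 3;  b_197 = 3;  b_198 = 16;  b_199 = 12;  b_200 = 14;  b_201 = 5
  b_202 = 1;  b_203 = 13;  b_204 = 11;  b_205 = 15;  b_206 = 16;  b_207 = 3
  b_208 = 3;  b_209 = 5;  b_210 = 3;  b_211 = 13;  b_212 = 13;  b_213 = 0
  b_214 = 4;  b_215 = 3;  b_216 = 7;  b_217 = 0;  b_218 = 8;  b_219 = 5
  b_220 = 0;  b_221 = 4;  b_222 = 1;  b_223 = 9;  b_224 = 11;  b_225 = 5
  b_226 = 8;  b_227 = 8;  b_228 = 2;  b_229 = 10;  b_230 = 2;  b_231 = 7
  b_232 = 6;  b_233 = 12;  b_234 = 6;  b_235 = 6;  b_236 = 2;  b_237 = 9
  b_238 = 10;  b_239 = 1;  b_240 = 14;  b_241 = 14;  b_242 = 3;  b_243 = 8
  b_244 = 1;  b_245 = 11;  b_246 = 11;  b_247 = 5;  b_248 = 3;  b_249 = 1
  b_250 = 13;  b_251 = 7;  b_252 = 16;  b_253 = 2;  b_254 = 13;  b_255 = 0
  b_256 = 2;  b_257 = 2;  b_258 = 16;  b_259 = 13;  b_260 = 2;  b_261 = 11
  b_262 = 1
b_263 = 12·1 + 15·11 + 6·2 + 1·13 = 15
b_264 = 12·15 + 15·1 + 6·11 + 1·2 = 8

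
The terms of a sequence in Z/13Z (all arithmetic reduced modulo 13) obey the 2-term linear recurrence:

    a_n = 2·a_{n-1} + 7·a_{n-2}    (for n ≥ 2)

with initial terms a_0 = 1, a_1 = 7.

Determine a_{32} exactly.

1

a_2 = 2·7 + 7·1 = 8
a_3 = 2·8 + 7·7 = 0
a_4 = 2·0 + 7·8 = 4
a_5 = 2·4 + 7·0 = 8
a_6 = 2·8 + 7·4 = 5
a_7 = 2·5 + 7·8 = 1
a_8 = 2·1 + 7·5 = 11
a_9 = 2·11 + 7·1 = 3
a_10 = 2·3 + 7·11 = 5
a_11 = 2·5 + 7·3 = 5
a_12 = 2·5 + 7·5 = 6
a_13 = 2·6 + 7·5 = 8
a_14 = 2·8 + 7·6 = 6
a_15 = 2·6 + 7·8 = 3
a_16 = 2·3 + 7·6 = 9
a_17 = 2·9 + 7·3 = 0
a_18 = 2·0 + 7·9 = 11
a_19 = 2·11 + 7·0 = 9
a_20 = 2·9 + 7·11 = 4
a_21 = 2·4 + 7·9 = 6
a_22 = 2·6 + 7·4 = 1
a_23 = 2·1 + 7·6 = 5
a_24 = 2·5 + 7·1 = 4
a_25 = 2·4 + 7·5 = 4
a_26 = 2·4 + 7·4 = 10
a_27 = 2·10 + 7·4 = 9
a_28 = 2·9 + 7·10 = 10
a_29 = 2·10 + 7·9 = 5
a_30 = 2·5 + 7·10 = 2
a_31 = 2·2 + 7·5 = 0
a_32 = 2·0 + 7·2 = 1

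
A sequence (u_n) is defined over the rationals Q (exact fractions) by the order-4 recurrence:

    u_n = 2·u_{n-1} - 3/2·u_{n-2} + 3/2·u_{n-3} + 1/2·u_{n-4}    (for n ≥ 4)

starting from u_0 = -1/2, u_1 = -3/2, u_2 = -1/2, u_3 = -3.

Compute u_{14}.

u_4 = 2·-3 + -3/2·-1/2 + 3/2·-3/2 + 1/2·-1/2 = -31/4
u_5 = 2·-31/4 + -3/2·-3 + 3/2·-1/2 + 1/2·-3/2 = -25/2
u_6 = 2·-25/2 + -3/2·-31/4 + 3/2·-3 + 1/2·-1/2 = -145/8
u_7 = 2·-145/8 + -3/2·-25/2 + 3/2·-31/4 + 1/2·-3 = -245/8
u_8 = 2·-245/8 + -3/2·-145/8 + 3/2·-25/2 + 1/2·-31/4 = -907/16
u_9 = 2·-907/16 + -3/2·-245/8 + 3/2·-145/8 + 1/2·-25/2 = -807/8
u_10 = 2·-807/8 + -3/2·-907/16 + 3/2·-245/8 + 1/2·-145/8 = -5495/32
u_11 = 2·-5495/32 + -3/2·-807/8 + 3/2·-907/16 + 1/2·-245/8 = -9359/32
u_12 = 2·-9359/32 + -3/2·-5495/32 + 3/2·-807/8 + 1/2·-907/16 = -32449/64
u_13 = 2·-32449/64 + -3/2·-9359/32 + 3/2·-5495/32 + 1/2·-807/8 = -28267/32
u_14 = 2·-28267/32 + -3/2·-32449/64 + 3/2·-9359/32 + 1/2·-5495/32 = -195933/128

-195933/128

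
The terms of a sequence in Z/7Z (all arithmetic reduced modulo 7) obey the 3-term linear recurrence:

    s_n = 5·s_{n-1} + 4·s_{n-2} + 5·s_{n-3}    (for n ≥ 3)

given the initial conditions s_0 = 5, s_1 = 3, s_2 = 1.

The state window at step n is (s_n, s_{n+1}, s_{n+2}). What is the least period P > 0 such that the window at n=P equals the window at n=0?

42

n=0: window = (5, 3, 1)
n=1: window = (3, 1, 0)
n=2: window = (1, 0, 5)
n=3: window = (0, 5, 2)
n=4: window = (5, 2, 2)
n=5: window = (2, 2, 1)
n=6: window = (2, 1, 2)
n=7: window = (1, 2, 3)
n=8: window = (2, 3, 0)
n=9: window = (3, 0, 1)
n=10: window = (0, 1, 6)
n=11: window = (1, 6, 6)
n=12: window = (6, 6, 3)
n=13: window = (6, 3, 6)
n=14: window = (3, 6, 2)
n=15: window = (6, 2, 0)
n=16: window = (2, 0, 3)
n=17: window = (0, 3, 4)
n=18: window = (3, 4, 4)
n=19: window = (4, 4, 2)
n=20: window = (4, 2, 4)
n=21: window = (2, 4, 6)
n=22: window = (4, 6, 0)
n=23: window = (6, 0, 2)
n=24: window = (0, 2, 5)
n=25: window = (2, 5, 5)
n=26: window = (5, 5, 6)
n=27: window = (5, 6, 5)
n=28: window = (6, 5, 4)
n=29: window = (5, 4, 0)
n=30: window = (4, 0, 6)
n=31: window = (0, 6, 1)
n=32: window = (6, 1, 1)
n=33: window = (1, 1, 4)
n=34: window = (1, 4, 1)
n=35: window = (4, 1, 5)
n=36: window = (1, 5, 0)
n=37: window = (5, 0, 4)
n=38: window = (0, 4, 3)
n=39: window = (4, 3, 3)
n=40: window = (3, 3, 5)
n=41: window = (3, 5, 3)
n=42: window = (5, 3, 1)
window at n=42 equals window at n=0 → period = 42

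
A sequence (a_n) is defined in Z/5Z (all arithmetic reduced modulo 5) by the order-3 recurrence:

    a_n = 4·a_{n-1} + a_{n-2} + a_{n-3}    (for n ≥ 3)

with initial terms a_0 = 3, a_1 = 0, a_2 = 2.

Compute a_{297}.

3

a_3 = 4·2 + 1·0 + 1·3 = 1
a_4 = 4·1 + 1·2 + 1·0 = 1
a_5 = 4·1 + 1·1 + 1·2 = 2
a_6 = 4·2 + 1·1 + 1·1 = 0
a_7 = 4·0 + 1·2 + 1·1 = 3
a_8 = 4·3 + 1·0 + 1·2 = 4
a_9 = 4·4 + 1·3 + 1·0 = 4
a_10 = 4·4 + 1·4 + 1·3 = 3
a_11 = 4·3 + 1·4 + 1·4 = 0
a_12 = 4·0 + 1·3 + 1·4 = 2
(a_10, a_11, a_12) = (3, 0, 2) = (a_0, a_1, a_2), so the sequence has period 10.
297 ≡ 7 (mod 10), hence a_297 = a_7 = 3.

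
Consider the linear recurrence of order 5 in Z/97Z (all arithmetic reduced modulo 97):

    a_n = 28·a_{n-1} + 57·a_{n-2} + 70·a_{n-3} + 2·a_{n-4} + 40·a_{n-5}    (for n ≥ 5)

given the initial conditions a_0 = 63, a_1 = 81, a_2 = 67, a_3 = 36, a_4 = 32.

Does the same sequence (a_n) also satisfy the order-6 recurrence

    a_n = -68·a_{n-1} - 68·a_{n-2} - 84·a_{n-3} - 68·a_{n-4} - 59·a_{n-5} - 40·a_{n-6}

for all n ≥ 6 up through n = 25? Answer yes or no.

yes

Terms a_0..a_25: 63, 81, 67, 36, 32, 38, 52, 78, 0, 33, 54, 3, 56, 56, 93, 48, 30, 22, 61, 51, 83, 75, 54, 74, 93, 7
n=6: candidate gives 52, actual a_6 = 52 ✓
n=7: candidate gives 78, actual a_7 = 78 ✓
n=8: candidate gives 0, actual a_8 = 0 ✓
n=9: candidate gives 33, actual a_9 = 33 ✓
n=10: candidate gives 54, actual a_10 = 54 ✓
n=11: candidate gives 3, actual a_11 = 3 ✓
n=12: candidate gives 56, actual a_12 = 56 ✓
n=13: candidate gives 56, actual a_13 = 56 ✓
n=14: candidate gives 93, actual a_14 = 93 ✓
n=15: candidate gives 48, actual a_15 = 48 ✓
n=16: candidate gives 30, actual a_16 = 30 ✓
n=17: candidate gives 22, actual a_17 = 22 ✓
n=18: candidate gives 61, actual a_18 = 61 ✓
n=19: candidate gives 51, actual a_19 = 51 ✓
n=20: candidate gives 83, actual a_20 = 83 ✓
n=21: candidate gives 75, actual a_21 = 75 ✓
n=22: candidate gives 54, actual a_22 = 54 ✓
n=23: candidate gives 74, actual a_23 = 74 ✓
n=24: candidate gives 93, actual a_24 = 93 ✓
n=25: candidate gives 7, actual a_25 = 7 ✓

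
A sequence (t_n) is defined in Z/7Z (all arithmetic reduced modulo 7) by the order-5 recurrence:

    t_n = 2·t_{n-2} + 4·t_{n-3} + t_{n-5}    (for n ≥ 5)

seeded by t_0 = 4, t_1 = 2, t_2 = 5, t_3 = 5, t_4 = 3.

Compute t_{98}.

4

t_5 = 0·3 + 2·5 + 4·5 + 0·2 + 1·4 = 6
t_6 = 0·6 + 2·3 + 4·5 + 0·5 + 1·2 = 0
t_7 = 0·0 + 2·6 + 4·3 + 0·5 + 1·5 = 1
t_8 = 0·1 + 2·0 + 4·6 + 0·3 + 1·5 = 1
t_9 = 0·1 + 2·1 + 4·0 + 0·6 + 1·3 = 5
t_10 = 0·5 + 2·1 + 4·1 + 0·0 + 1·6 = 5
t_11 = 0·5 + 2·5 + 4·1 + 0·1 + 1·0 = 0
t_12 = 0·0 + 2·5 + 4·5 + 0·1 + 1·1 = 3
t_13 = 0·3 + 2·0 + 4·5 + 0·5 + 1·1 = 0
t_14 = 0·0 + 2·3 + 4·0 + 0·5 + 1·5 = 4
t_15 = 0·4 + 2·0 + 4·3 + 0·0 + 1·5 = 3
t_16 = 0·3 + 2·4 + 4·0 + 0·3 + 1·0 = 1
t_17 = 0·1 + 2·3 + 4·4 + 0·0 + 1·3 = 4
t_18 = 0·4 + 2·1 + 4·3 + 0·4 + 1·0 = 0
t_19 = 0·0 + 2·4 + 4·1 + 0·3 + 1·4 = 2
t_20 = 0·2 + 2·0 + 4·4 + 0·1 + 1·3 = 5
t_21 = 0·5 + 2·2 + 4·0 + 0·4 + 1·1 = 5
t_22 = 0·5 + 2·5 + 4·2 + 0·0 + 1·4 = 1
t_23 = 0·1 + 2·5 + 4·5 + 0·2 + 1·0 = 2
t_24 = 0·2 + 2·1 + 4·5 + 0·5 + 1·2 = 3
t_25 = 0·3 + 2·2 + 4·1 + 0·5 + 1·5 = 6
t_26 = 0·6 + 2·3 + 4·2 + 0·1 + 1·5 = 5
t_27 = 0·5 + 2·6 + 4·3 + 0·2 + 1·1 = 4
t_28 = 0·4 + 2·5 + 4·6 + 0·3 + 1·2 = 1
t_29 = 0·1 + 2·4 + 4·5 + 0·6 + 1·3 = 3
t_30 = 0·3 + 2·1 + 4·4 + 0·5 + 1·6 = 3
t_31 = 0·3 + 2·3 + 4·1 + 0·4 + 1·5 = 1
t_32 = 0·1 + 2·3 + 4·3 + 0·1 + 1·4 = 1
t_33 = 0·1 + 2·1 + 4·3 + 0·3 + 1·1 = 1
t_34 = 0·1 + 2·1 + 4·1 + 0·3 + 1·3 = 2
t_35 = 0·2 + 2·1 + 4·1 + 0·1 + 1·3 = 2
t_36 = 0·2 + 2·2 + 4·1 + 0·1 + 1·1 = 2
t_37 = 0·2 + 2·2 + 4·2 + 0·1 + 1·1 = 6
t_38 = 0·6 + 2·2 + 4·2 + 0·2 + 1·1 = 6
t_39 = 0·6 + 2·6 + 4·2 + 0·2 + 1·2 = 1
t_40 = 0·1 + 2·6 + 4·6 + 0·2 + 1·2 = 3
t_41 = 0·3 + 2·1 + 4·6 + 0·6 + 1·2 = 0
t_42 = 0·0 + 2·3 + 4·1 + 0·6 + 1·6 = 2
t_43 = 0·2 + 2·0 + 4·3 + 0·1 + 1·6 = 4
t_44 = 0·4 + 2·2 + 4·0 + 0·3 + 1·1 = 5
t_45 = 0·5 + 2·4 + 4·2 + 0·0 + 1·3 = 5
t_46 = 0·5 + 2·5 + 4·4 + 0·2 + 1·0 = 5
t_47 = 0·5 + 2·5 + 4·5 + 0·4 + 1·2 = 4
t_48 = 0·4 + 2·5 + 4·5 + 0·5 + 1·4 = 6
t_49 = 0·6 + 2·4 + 4·5 + 0·5 + 1·5 = 5
t_50 = 0·5 + 2·6 + 4·4 + 0·5 + 1·5 = 5
t_51 = 0·5 + 2·5 + 4·6 + 0·4 + 1·5 = 4
t_52 = 0·4 + 2·5 + 4·5 + 0·6 + 1·4 = 6
t_53 = 0·6 + 2·4 + 4·5 + 0·5 + 1·6 = 6
t_54 = 0·6 + 2·6 + 4·4 + 0·5 + 1·5 = 5
t_55 = 0·5 + 2·6 + 4·6 + 0·4 + 1·5 = 6
t_56 = 0·6 + 2·5 + 4·6 + 0·6 + 1·4 = 3
t_57 = 0·3 + 2·6 + 4·5 + 0·6 + 1·6 = 3
t_58 = 0·3 + 2·3 + 4·6 + 0·5 + 1·6 = 1
t_59 = 0·1 + 2·3 + 4·3 + 0·6 + 1·5 = 2
t_60 = 0·2 + 2·1 + 4·3 + 0·3 + 1·6 = 6
t_61 = 0·6 + 2·2 + 4·1 + 0·3 + 1·3 = 4
t_62 = 0·4 + 2·6 + 4·2 + 0·1 + 1·3 = 2
t_63 = 0·2 + 2·4 + 4·6 + 0·2 + 1·1 = 5
t_64 = 0·5 + 2·2 + 4·4 + 0·6 + 1·2 = 1
t_65 = 0·1 + 2·5 + 4·2 + 0·4 + 1·6 = 3
t_66 = 0·3 + 2·1 + 4·5 + 0·2 + 1·4 = 5
t_67 = 0·5 + 2·3 + 4·1 + 0·5 + 1·2 = 5
t_68 = 0·5 + 2·5 + 4·3 + 0·1 + 1·5 = 6
t_69 = 0·6 + 2·5 + 4·5 + 0·3 + 1·1 = 3
t_70 = 0·3 + 2·6 + 4·5 + 0·5 + 1·3 = 0
t_71 = 0·0 + 2·3 + 4·6 + 0·5 + 1·5 = 0
t_72 = 0·0 + 2·0 + 4·3 + 0·6 + 1·5 = 3
t_73 = 0·3 + 2·0 + 4·0 + 0·3 + 1·6 = 6
t_74 = 0·6 + 2·3 + 4·0 + 0·0 + 1·3 = 2
t_75 = 0·2 + 2·6 + 4·3 + 0·0 + 1·0 = 3
t_76 = 0·3 + 2·2 + 4·6 + 0·3 + 1·0 = 0
t_77 = 0·0 + 2·3 + 4·2 + 0·6 + 1·3 = 3
t_78 = 0·3 + 2·0 + 4·3 + 0·2 + 1·6 = 4
t_79 = 0·4 + 2·3 + 4·0 + 0·3 + 1·2 = 1
t_80 = 0·1 + 2·4 + 4·3 + 0·0 + 1·3 = 2
t_81 = 0·2 + 2·1 + 4·4 + 0·3 + 1·0 = 4
t_82 = 0·4 + 2·2 + 4·1 + 0·4 + 1·3 = 4
t_83 = 0·4 + 2·4 + 4·2 + 0·1 + 1·4 = 6
t_84 = 0·6 + 2·4 + 4·4 + 0·2 + 1·1 = 4
t_85 = 0·4 + 2·6 + 4·4 + 0·4 + 1·2 = 2
t_86 = 0·2 + 2·4 + 4·6 + 0·4 + 1·4 = 1
t_87 = 0·1 + 2·2 + 4·4 + 0·6 + 1·4 = 3
t_88 = 0·3 + 2·1 + 4·2 + 0·4 + 1·6 = 2
t_89 = 0·2 + 2·3 + 4·1 + 0·2 + 1·4 = 0
t_90 = 0·0 + 2·2 + 4·3 + 0·1 + 1·2 = 4
t_91 = 0·4 + 2·0 + 4·2 + 0·3 + 1·1 = 2
t_92 = 0·2 + 2·4 + 4·0 + 0·2 + 1·3 = 4
t_93 = 0·4 + 2·2 + 4·4 + 0·0 + 1·2 = 1
t_94 = 0·1 + 2·4 + 4·2 + 0·4 + 1·0 = 2
t_95 = 0·2 + 2·1 + 4·4 + 0·2 + 1·4 = 1
t_96 = 0·1 + 2·2 + 4·1 + 0·4 + 1·2 = 3
t_97 = 0·3 + 2·1 + 4·2 + 0·1 + 1·4 = 0
t_98 = 0·0 + 2·3 + 4·1 + 0·2 + 1·1 = 4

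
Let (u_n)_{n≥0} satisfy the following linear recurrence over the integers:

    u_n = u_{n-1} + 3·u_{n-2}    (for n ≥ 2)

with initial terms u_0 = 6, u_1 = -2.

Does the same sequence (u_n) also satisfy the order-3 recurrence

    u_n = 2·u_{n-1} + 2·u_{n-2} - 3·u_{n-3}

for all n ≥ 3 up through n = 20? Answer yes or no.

yes

Terms u_0..u_20: 6, -2, 16, 10, 58, 88, 262, 526, 1312, 2890, 6826, 15496, 35974, 82462, 190384, 437770, 1008922, 2322232, 5348998, 12315694, 28362688
n=3: candidate gives 10, actual u_3 = 10 ✓
n=4: candidate gives 58, actual u_4 = 58 ✓
n=5: candidate gives 88, actual u_5 = 88 ✓
n=6: candidate gives 262, actual u_6 = 262 ✓
n=7: candidate gives 526, actual u_7 = 526 ✓
n=8: candidate gives 1312, actual u_8 = 1312 ✓
n=9: candidate gives 2890, actual u_9 = 2890 ✓
n=10: candidate gives 6826, actual u_10 = 6826 ✓
n=11: candidate gives 15496, actual u_11 = 15496 ✓
n=12: candidate gives 35974, actual u_12 = 35974 ✓
n=13: candidate gives 82462, actual u_13 = 82462 ✓
n=14: candidate gives 190384, actual u_14 = 190384 ✓
n=15: candidate gives 437770, actual u_15 = 437770 ✓
n=16: candidate gives 1008922, actual u_16 = 1008922 ✓
n=17: candidate gives 2322232, actual u_17 = 2322232 ✓
n=18: candidate gives 5348998, actual u_18 = 5348998 ✓
n=19: candidate gives 12315694, actual u_19 = 12315694 ✓
n=20: candidate gives 28362688, actual u_20 = 28362688 ✓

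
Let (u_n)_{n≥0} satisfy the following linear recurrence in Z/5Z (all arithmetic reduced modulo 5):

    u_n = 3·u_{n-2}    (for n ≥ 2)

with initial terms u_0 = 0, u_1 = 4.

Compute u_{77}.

1

u_2 = 0·4 + 3·0 = 0
u_3 = 0·0 + 3·4 = 2
u_4 = 0·2 + 3·0 = 0
u_5 = 0·0 + 3·2 = 1
u_6 = 0·1 + 3·0 = 0
u_7 = 0·0 + 3·1 = 3
u_8 = 0·3 + 3·0 = 0
u_9 = 0·0 + 3·3 = 4
(u_8, u_9) = (0, 4) = (u_0, u_1), so the sequence has period 8.
77 ≡ 5 (mod 8), hence u_77 = u_5 = 1.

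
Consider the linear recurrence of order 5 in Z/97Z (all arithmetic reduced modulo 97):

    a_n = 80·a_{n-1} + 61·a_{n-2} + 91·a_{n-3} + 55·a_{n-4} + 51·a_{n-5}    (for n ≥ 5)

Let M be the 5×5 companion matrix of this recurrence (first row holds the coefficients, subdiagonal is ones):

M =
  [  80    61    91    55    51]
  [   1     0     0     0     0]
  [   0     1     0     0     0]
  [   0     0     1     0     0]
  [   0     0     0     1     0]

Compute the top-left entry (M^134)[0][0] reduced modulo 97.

(M^134)[0][0] is the top entry after applying M 134 times to the unit state (1, 0, 0, 0, 0). Equivalently it is h_{138} for the auxiliary sequence (h_n) obeying the same recurrence with h_4 = 1 and h_i = 0 for 0 ≤ i < 4:
h_5 = 80·1 + 61·0 + 91·0 + 55·0 + 51·0 = 80
h_6 = 80·80 + 61·1 + 91·0 + 55·0 + 51·0 = 59
h_7 = 80·59 + 61·80 + 91·1 + 55·0 + 51·0 = 88
h_8 = 80·88 + 61·59 + 91·80 + 55·1 + 51·0 = 29
h_9 = 80·29 + 61·88 + 91·59 + 55·80 + 51·1 = 48
h_10 = 80·48 + 61·29 + 91·88 + 55·59 + 51·80 = 87
Continuing the recurrence:
  h_11 = 6;  h_12 = 39;  h_13 = 2;  h_14 = 36;  h_15 = 66;  h_16 = 21
  h_17 = 23;  h_18 = 54;  h_19 = 5;  h_20 = 26;  h_21 = 32;  h_22 = 14
  h_23 = 28;  h_24 = 28;  h_25 = 63;  h_26 = 58;  h_27 = 93;  h_28 = 85
  h_29 = 43;  h_30 = 17;  h_31 = 3;  h_32 = 58;  h_33 = 72;  h_34 = 89
  h_35 = 71;  h_36 = 52;  h_37 = 34;  h_38 = 65;  h_39 = 80;  h_40 = 55
  h_41 = 26;  h_42 = 79;  h_43 = 62;  h_44 = 44;  h_45 = 5;  h_46 = 41
  h_47 = 90;  h_48 = 24;  h_49 = 80;  h_50 = 37;  h_51 = 90;  h_52 = 46
  h_53 = 22;  h_54 = 53;  h_55 = 18;  h_56 = 21;  h_57 = 2;  h_58 = 35
  h_59 = 87;  h_60 = 1;  h_61 = 53;  h_62 = 83;  h_63 = 44;  h_64 = 50
  h_65 = 34;  h_66 = 67;  h_67 = 13;  h_68 = 23;  h_69 = 55;  h_70 = 86
  h_71 = 67;  h_72 = 79;  h_73 = 24;  h_74 = 1;  h_75 = 23;  h_76 = 13
  h_77 = 26;  h_78 = 37;  h_79 = 61;  h_80 = 42;  h_81 = 28;  h_82 = 37
  h_83 = 55;  h_84 = 76;  h_85 = 91;  h_86 = 14;  h_87 = 69;  h_88 = 9
  h_89 = 49;  h_90 = 57;  h_91 = 73;  h_92 = 39;  h_93 = 6;  h_94 = 4
  h_95 = 2;  h_96 = 28;  h_97 = 1;  h_98 = 71;  h_99 = 67;  h_100 = 75
  h_101 = 86;  h_102 = 71;  h_103 = 31;  h_104 = 63;  h_105 = 25;  h_106 = 77
  h_107 = 23;  h_108 = 84;  h_109 = 27;  h_110 = 46;  h_111 = 24;  h_112 = 75
  h_113 = 56;  h_114 = 14;  h_115 = 89;  h_116 = 86;  h_117 = 21;  h_118 = 27
  h_119 = 95;  h_120 = 57;  h_121 = 20;  h_122 = 79;  h_123 = 26;  h_124 = 15
  h_125 = 14;  h_126 = 66;  h_127 = 57;  h_128 = 80;  h_129 = 55;  h_130 = 90
  h_131 = 86;  h_132 = 44;  h_133 = 5;  h_134 = 41;  h_135 = 31;  h_136 = 20
h_137 = 80·20 + 61·31 + 91·41 + 55·5 + 51·44 = 41
h_138 = 80·41 + 61·20 + 91·31 + 55·41 + 51·5 = 34

34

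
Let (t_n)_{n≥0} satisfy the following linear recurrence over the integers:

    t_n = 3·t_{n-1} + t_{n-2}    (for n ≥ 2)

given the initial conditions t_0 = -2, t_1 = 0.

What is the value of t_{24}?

-476734943522

t_2 = 3·0 + 1·-2 = -2
t_3 = 3·-2 + 1·0 = -6
t_4 = 3·-6 + 1·-2 = -20
t_5 = 3·-20 + 1·-6 = -66
t_6 = 3·-66 + 1·-20 = -218
t_7 = 3·-218 + 1·-66 = -720
t_8 = 3·-720 + 1·-218 = -2378
t_9 = 3·-2378 + 1·-720 = -7854
t_10 = 3·-7854 + 1·-2378 = -25940
t_11 = 3·-25940 + 1·-7854 = -85674
t_12 = 3·-85674 + 1·-25940 = -282962
t_13 = 3·-282962 + 1·-85674 = -934560
t_14 = 3·-934560 + 1·-282962 = -3086642
t_15 = 3·-3086642 + 1·-934560 = -10194486
t_16 = 3·-10194486 + 1·-3086642 = -33670100
t_17 = 3·-33670100 + 1·-10194486 = -111204786
t_18 = 3·-111204786 + 1·-33670100 = -367284458
t_19 = 3·-367284458 + 1·-111204786 = -1213058160
t_20 = 3·-1213058160 + 1·-367284458 = -4006458938
t_21 = 3·-4006458938 + 1·-1213058160 = -13232434974
t_22 = 3·-13232434974 + 1·-4006458938 = -43703763860
t_23 = 3·-43703763860 + 1·-13232434974 = -144343726554
t_24 = 3·-144343726554 + 1·-43703763860 = -476734943522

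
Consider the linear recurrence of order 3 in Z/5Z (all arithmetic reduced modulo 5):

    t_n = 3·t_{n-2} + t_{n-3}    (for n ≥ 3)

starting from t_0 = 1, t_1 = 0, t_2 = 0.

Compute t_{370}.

t_3 = 0·0 + 3·0 + 1·1 = 1
t_4 = 0·1 + 3·0 + 1·0 = 0
t_5 = 0·0 + 3·1 + 1·0 = 3
t_6 = 0·3 + 3·0 + 1·1 = 1
t_7 = 0·1 + 3·3 + 1·0 = 4
t_8 = 0·4 + 3·1 + 1·3 = 1
t_9 = 0·1 + 3·4 + 1·1 = 3
t_10 = 0·3 + 3·1 + 1·4 = 2
t_11 = 0·2 + 3·3 + 1·1 = 0
t_12 = 0·0 + 3·2 + 1·3 = 4
t_13 = 0·4 + 3·0 + 1·2 = 2
t_14 = 0·2 + 3·4 + 1·0 = 2
t_15 = 0·2 + 3·2 + 1·4 = 0
t_16 = 0·0 + 3·2 + 1·2 = 3
t_17 = 0·3 + 3·0 + 1·2 = 2
t_18 = 0·2 + 3·3 + 1·0 = 4
t_19 = 0·4 + 3·2 + 1·3 = 4
t_20 = 0·4 + 3·4 + 1·2 = 4
t_21 = 0·4 + 3·4 + 1·4 = 1
t_22 = 0·1 + 3·4 + 1·4 = 1
t_23 = 0·1 + 3·1 + 1·4 = 2
t_24 = 0·2 + 3·1 + 1·1 = 4
t_25 = 0·4 + 3·2 + 1·1 = 2
t_26 = 0·2 + 3·4 + 1·2 = 4
t_27 = 0·4 + 3·2 + 1·4 = 0
t_28 = 0·0 + 3·4 + 1·2 = 4
t_29 = 0·4 + 3·0 + 1·4 = 4
t_30 = 0·4 + 3·4 + 1·0 = 2
t_31 = 0·2 + 3·4 + 1·4 = 1
t_32 = 0·1 + 3·2 + 1·4 = 0
t_33 = 0·0 + 3·1 + 1·2 = 0
(t_31, t_32, t_33) = (1, 0, 0) = (t_0, t_1, t_2), so the sequence has period 31.
370 ≡ 29 (mod 31), hence t_370 = t_29 = 4.

4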